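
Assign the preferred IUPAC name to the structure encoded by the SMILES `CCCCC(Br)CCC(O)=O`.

Counting along the main chain through the –COOH group gives 8 carbons: the parent is octane.
The highest-priority functional group is a carboxylic acid (terminal –COOH), so the name ends in -oic acid.
The numbering direction is chosen so that the carboxylic acid carbon is C-1 by definition.
This places a bromo group at C-4.
The name is 4-bromooctanoic acid.

4-bromooctanoic acid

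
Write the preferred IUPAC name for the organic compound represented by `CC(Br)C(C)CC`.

The longest continuous carbon chain has 5 atoms, so the parent hydride is pentane.
Choose the numbering such that the substituent locant set {2,3} is lower than {3,4} at the first point of difference.
This places a bromo group at C-2; a methyl group at C-3.
Substituent prefixes are cited in alphabetical order (multiplying prefixes like di-/tri- are ignored for ordering).
The name is 2-bromo-3-methylpentane.

2-bromo-3-methylpentane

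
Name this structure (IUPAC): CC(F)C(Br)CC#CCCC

Counting along the main chain through the multiple bond gives 9 carbons: the parent is nonane.
The chain contains a C≡C triple bond, so the unsaturation ending is -yne.
The numbering direction is chosen so that numbering from this end puts the triple bond at C-4 rather than C-5.
This places the triple bond between C-4 and C-5; a bromo group at C-7; a fluoro group at C-8.
The substituents are ordered alphabetically, ignoring any di-/tri- multipliers.
Putting it together: 7-bromo-8-fluoronon-4-yne.

7-bromo-8-fluoronon-4-yne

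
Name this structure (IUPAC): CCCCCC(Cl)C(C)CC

The longest continuous carbon chain has 9 atoms, so the parent hydride is nonane.
Number the chain so that the substituent locant set {3,4} is lower than {6,7} at the first point of difference.
This places a chloro group at C-4; a methyl group at C-3.
Prefixes are listed alphabetically: chloro, methyl.
Putting it together: 4-chloro-3-methylnonane.

4-chloro-3-methylnonane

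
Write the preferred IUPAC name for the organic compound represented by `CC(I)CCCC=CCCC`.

9-iododec-4-ene

The longest carbon chain that includes the multiple bond has 10 carbons, so the parent hydride is decane.
A C=C double bond in the chain gives the infix -ene-.
Choose the numbering such that numbering from this end puts the double bond at C-4 rather than C-6.
This places the double bond between C-4 and C-5; an iodo group at C-9.
Assembling the pieces gives 9-iododec-4-ene.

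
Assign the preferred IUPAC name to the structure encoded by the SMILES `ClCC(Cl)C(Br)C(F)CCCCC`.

The longest continuous carbon chain has 9 atoms, so the parent hydride is nonane.
The numbering direction is chosen so that the substituent locant set {1,2,3,4} is lower than {6,7,8,9} at the first point of difference.
This places a bromo group at C-3; chloro groups at C-1 and C-2; a fluoro group at C-4.
Prefixes are listed alphabetically: bromo, chloro, fluoro.
The name is 3-bromo-1,2-dichloro-4-fluorononane.

3-bromo-1,2-dichloro-4-fluorononane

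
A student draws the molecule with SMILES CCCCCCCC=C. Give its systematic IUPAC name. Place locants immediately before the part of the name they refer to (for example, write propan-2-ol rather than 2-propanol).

Counting along the main chain through the multiple bond gives 9 carbons: the parent is nonane.
A C=C double bond in the chain gives the infix -ene-.
Number the chain so that numbering from this end puts the double bond at C-1 rather than C-8.
That gives the double bond between C-1 and C-2.
Putting it together: non-1-ene.

non-1-ene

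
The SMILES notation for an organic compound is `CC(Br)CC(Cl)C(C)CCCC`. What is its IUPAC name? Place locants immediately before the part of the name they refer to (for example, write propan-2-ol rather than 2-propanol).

The longest carbon chain is 9 atoms: the parent is nonane.
The numbering direction is chosen so that the substituent locant set {2,4,5} is lower than {5,6,8} at the first point of difference.
That gives a bromo group at C-2; a chloro group at C-4; a methyl group at C-5.
The substituents are ordered alphabetically, ignoring any di-/tri- multipliers.
Assembling the pieces gives 2-bromo-4-chloro-5-methylnonane.

2-bromo-4-chloro-5-methylnonane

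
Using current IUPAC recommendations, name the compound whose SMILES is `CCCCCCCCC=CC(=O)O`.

undec-2-enoic acid

Counting along the main chain through the –COOH group and the multiple bond gives 11 carbons: the parent is undecane.
The principal characteristic group is a carboxylic acid (terminal –COOH), named with the suffix -oic acid.
The chain contains a C=C double bond, so the unsaturation ending is -ene.
Number the chain so that the carboxylic acid carbon is C-1 by definition.
That gives the double bond between C-2 and C-3.
The name is undec-2-enoic acid.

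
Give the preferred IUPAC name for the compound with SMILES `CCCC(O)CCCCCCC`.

undecan-4-ol

The longest chain bearing the –OH group is 11 carbons long (undecane).
An alcohol (–OH) is the principal characteristic group, giving the suffix -ol.
Number the chain so that numbering from this end puts the hydroxyl group at C-4 rather than C-8.
That gives the hydroxyl at C-4.
The name is undecan-4-ol.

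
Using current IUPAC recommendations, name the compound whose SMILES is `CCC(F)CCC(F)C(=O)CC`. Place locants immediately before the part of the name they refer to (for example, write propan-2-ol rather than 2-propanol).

The longest chain bearing the carbonyl is 9 carbons long (nonane).
A ketone (C=O on an internal carbon) is the principal characteristic group, giving the suffix -one.
The numbering direction is chosen so that numbering from this end puts the carbonyl group at C-3 rather than C-7.
With this numbering: the carbonyl at C-3; fluoro groups at C-4 and C-7.
The name is 4,7-difluorononan-3-one.

4,7-difluorononan-3-one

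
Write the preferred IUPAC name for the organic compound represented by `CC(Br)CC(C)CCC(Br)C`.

2,7-dibromo-4-methyloctane

The longest carbon chain is 8 atoms: the parent is octane.
The numbering direction is chosen so that the substituent locant set {2,4,7} is lower than {2,5,7} at the first point of difference.
That gives bromo groups at C-2 and C-7; a methyl group at C-4.
Substituent prefixes are cited in alphabetical order (multiplying prefixes like di-/tri- are ignored for ordering).
The name is 2,7-dibromo-4-methyloctane.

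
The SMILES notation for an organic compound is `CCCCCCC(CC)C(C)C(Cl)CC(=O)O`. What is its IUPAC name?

3-chloro-5-ethyl-4-methylundecanoic acid

Counting along the main chain through the –COOH group gives 11 carbons: the parent is undecane.
The principal characteristic group is a carboxylic acid (terminal –COOH), named with the suffix -oic acid.
The numbering direction is chosen so that the carboxylic acid carbon is C-1 by definition.
That gives a chloro group at C-3; an ethyl group at C-5; a methyl group at C-4.
Prefixes are listed alphabetically: chloro, ethyl, methyl.
The name is 3-chloro-5-ethyl-4-methylundecanoic acid.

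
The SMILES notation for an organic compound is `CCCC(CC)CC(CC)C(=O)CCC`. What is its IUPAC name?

The longest chain bearing the carbonyl is 10 carbons long (decane).
The highest-priority functional group is a ketone (C=O on an internal carbon), so the name ends in -one.
Choose the numbering such that numbering from this end puts the carbonyl group at C-4 rather than C-7.
That gives the carbonyl at C-4; ethyl groups at C-5 and C-7.
Assembling the pieces gives 5,7-diethyldecan-4-one.

5,7-diethyldecan-4-one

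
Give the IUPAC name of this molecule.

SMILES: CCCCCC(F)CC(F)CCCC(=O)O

5,7-difluorododecanoic acid

The longest carbon chain that includes the –COOH group has 12 carbons, so the parent hydride is dodecane.
The principal characteristic group is a carboxylic acid (terminal –COOH), named with the suffix -oic acid.
The numbering direction is chosen so that the carboxylic acid carbon is C-1 by definition.
That gives fluoro groups at C-5 and C-7.
Assembling the pieces gives 5,7-difluorododecanoic acid.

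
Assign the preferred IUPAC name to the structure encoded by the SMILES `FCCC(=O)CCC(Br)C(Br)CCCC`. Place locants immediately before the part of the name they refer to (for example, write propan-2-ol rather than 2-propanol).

6,7-dibromo-1-fluoroundecan-3-one

The longest carbon chain that includes the carbonyl has 11 carbons, so the parent hydride is undecane.
A ketone (C=O on an internal carbon) is the principal characteristic group, giving the suffix -one.
The numbering direction is chosen so that numbering from this end puts the carbonyl group at C-3 rather than C-9.
With this numbering: the carbonyl at C-3; bromo groups at C-6 and C-7; a fluoro group at C-1.
Prefixes are listed alphabetically: bromo, fluoro.
The name is 6,7-dibromo-1-fluoroundecan-3-one.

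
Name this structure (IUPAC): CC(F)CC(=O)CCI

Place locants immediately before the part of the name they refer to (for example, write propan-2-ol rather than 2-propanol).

5-fluoro-1-iodohexan-3-one

Counting along the main chain through the carbonyl gives 6 carbons: the parent is hexane.
The highest-priority functional group is a ketone (C=O on an internal carbon), so the name ends in -one.
Number the chain so that numbering from this end puts the carbonyl group at C-3 rather than C-4.
That gives the carbonyl at C-3; a fluoro group at C-5; an iodo group at C-1.
Substituent prefixes are cited in alphabetical order (multiplying prefixes like di-/tri- are ignored for ordering).
The name is 5-fluoro-1-iodohexan-3-one.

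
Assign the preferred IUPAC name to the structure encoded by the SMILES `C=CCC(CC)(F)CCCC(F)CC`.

The longest chain bearing the multiple bond is 10 carbons long (decane).
A C=C double bond in the chain gives the infix -ene-.
Choose the numbering such that numbering from this end puts the double bond at C-1 rather than C-9.
This places the double bond between C-1 and C-2; an ethyl group at C-4; fluoro groups at C-4 and C-8.
Prefixes are listed alphabetically: ethyl, fluoro.
The name is 4-ethyl-4,8-difluorodec-1-ene.

4-ethyl-4,8-difluorodec-1-ene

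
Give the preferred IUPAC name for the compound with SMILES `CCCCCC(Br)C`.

2-bromoheptane

The parent chain contains 7 carbons (heptane).
Number the chain so that the substituent locant set {2} is lower than {6} at the first point of difference.
That gives a bromo group at C-2.
The name is 2-bromoheptane.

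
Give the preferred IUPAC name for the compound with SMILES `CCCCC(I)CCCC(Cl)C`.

2-chloro-6-iododecane

The longest continuous carbon chain has 10 atoms, so the parent hydride is decane.
The numbering direction is chosen so that the substituent locant set {2,6} is lower than {5,9} at the first point of difference.
With this numbering: a chloro group at C-2; an iodo group at C-6.
Prefixes are listed alphabetically: chloro, iodo.
The name is 2-chloro-6-iododecane.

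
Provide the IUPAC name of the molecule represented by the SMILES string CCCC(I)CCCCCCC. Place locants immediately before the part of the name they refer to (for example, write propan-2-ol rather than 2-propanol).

The longest carbon chain is 11 atoms: the parent is undecane.
The numbering direction is chosen so that the substituent locant set {4} is lower than {8} at the first point of difference.
That gives an iodo group at C-4.
Putting it together: 4-iodoundecane.

4-iodoundecane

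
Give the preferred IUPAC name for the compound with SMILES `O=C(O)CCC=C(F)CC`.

5-fluorohept-4-enoic acid

The longest carbon chain that includes the –COOH group and the multiple bond has 7 carbons, so the parent hydride is heptane.
The highest-priority functional group is a carboxylic acid (terminal –COOH), so the name ends in -oic acid.
A C=C double bond in the chain gives the infix -ene-.
Choose the numbering such that the carboxylic acid carbon is C-1 by definition.
That gives the double bond between C-4 and C-5; a fluoro group at C-5.
Assembling the pieces gives 5-fluorohept-4-enoic acid.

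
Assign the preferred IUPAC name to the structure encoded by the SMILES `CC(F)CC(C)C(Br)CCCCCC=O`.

7-bromo-10-fluoro-8-methylundecanal

The longest chain bearing the –CHO group is 11 carbons long (undecane).
The principal characteristic group is an aldehyde (terminal –CHO), named with the suffix -al.
Choose the numbering such that the aldehyde carbon is C-1 by definition.
This places a bromo group at C-7; a fluoro group at C-10; a methyl group at C-8.
Substituent prefixes are cited in alphabetical order (multiplying prefixes like di-/tri- are ignored for ordering).
The name is 7-bromo-10-fluoro-8-methylundecanal.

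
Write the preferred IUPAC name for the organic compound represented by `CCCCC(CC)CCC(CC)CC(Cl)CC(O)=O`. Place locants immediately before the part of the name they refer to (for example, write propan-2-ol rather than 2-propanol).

Counting along the main chain through the –COOH group gives 12 carbons: the parent is dodecane.
The principal characteristic group is a carboxylic acid (terminal –COOH), named with the suffix -oic acid.
Number the chain so that the carboxylic acid carbon is C-1 by definition.
With this numbering: a chloro group at C-3; ethyl groups at C-5 and C-8.
Prefixes are listed alphabetically: chloro, ethyl.
The name is 3-chloro-5,8-diethyldodecanoic acid.

3-chloro-5,8-diethyldodecanoic acid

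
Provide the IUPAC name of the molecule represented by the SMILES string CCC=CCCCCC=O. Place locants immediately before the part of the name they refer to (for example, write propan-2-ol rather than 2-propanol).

The longest chain bearing the –CHO group and the multiple bond is 9 carbons long (nonane).
The highest-priority functional group is an aldehyde (terminal –CHO), so the name ends in -al.
A C=C double bond in the chain gives the infix -ene-.
Choose the numbering such that the aldehyde carbon is C-1 by definition.
This places the double bond between C-6 and C-7.
Putting it together: non-6-enal.

non-6-enal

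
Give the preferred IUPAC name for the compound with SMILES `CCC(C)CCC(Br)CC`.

The longest continuous carbon chain has 8 atoms, so the parent hydride is octane.
Choose the numbering such that the locant sets are identical either way, so the alphabetically earlier bromo substituent takes the lower locant (3 rather than 6).
That gives a bromo group at C-3; a methyl group at C-6.
The substituents are ordered alphabetically, ignoring any di-/tri- multipliers.
Assembling the pieces gives 3-bromo-6-methyloctane.

3-bromo-6-methyloctane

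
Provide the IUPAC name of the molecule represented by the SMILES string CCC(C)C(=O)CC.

Counting along the main chain through the carbonyl gives 6 carbons: the parent is hexane.
The principal characteristic group is a ketone (C=O on an internal carbon), named with the suffix -one.
Number the chain so that numbering from this end puts the carbonyl group at C-3 rather than C-4.
That gives the carbonyl at C-3; a methyl group at C-4.
Putting it together: 4-methylhexan-3-one.

4-methylhexan-3-one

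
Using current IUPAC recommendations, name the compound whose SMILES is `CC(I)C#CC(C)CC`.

Counting along the main chain through the multiple bond gives 7 carbons: the parent is heptane.
The chain contains a C≡C triple bond, so the unsaturation ending is -yne.
Choose the numbering such that numbering from this end puts the triple bond at C-3 rather than C-4.
With this numbering: the triple bond between C-3 and C-4; an iodo group at C-2; a methyl group at C-5.
The substituents are ordered alphabetically, ignoring any di-/tri- multipliers.
Assembling the pieces gives 2-iodo-5-methylhept-3-yne.

2-iodo-5-methylhept-3-yne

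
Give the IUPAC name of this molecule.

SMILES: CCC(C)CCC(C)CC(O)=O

3,6-dimethyloctanoic acid

Counting along the main chain through the –COOH group gives 8 carbons: the parent is octane.
The highest-priority functional group is a carboxylic acid (terminal –COOH), so the name ends in -oic acid.
Choose the numbering such that the carboxylic acid carbon is C-1 by definition.
This places methyl groups at C-3 and C-6.
The name is 3,6-dimethyloctanoic acid.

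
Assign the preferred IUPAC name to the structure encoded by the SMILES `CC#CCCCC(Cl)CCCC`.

The longest carbon chain that includes the multiple bond has 11 carbons, so the parent hydride is undecane.
The chain contains a C≡C triple bond, so the unsaturation ending is -yne.
Number the chain so that numbering from this end puts the triple bond at C-2 rather than C-9.
This places the triple bond between C-2 and C-3; a chloro group at C-7.
Putting it together: 7-chloroundec-2-yne.

7-chloroundec-2-yne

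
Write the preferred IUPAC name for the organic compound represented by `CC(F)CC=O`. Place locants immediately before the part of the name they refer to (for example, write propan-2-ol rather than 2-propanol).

3-fluorobutanal

The longest carbon chain that includes the –CHO group has 4 carbons, so the parent hydride is butane.
The principal characteristic group is an aldehyde (terminal –CHO), named with the suffix -al.
Number the chain so that the aldehyde carbon is C-1 by definition.
With this numbering: a fluoro group at C-3.
Assembling the pieces gives 3-fluorobutanal.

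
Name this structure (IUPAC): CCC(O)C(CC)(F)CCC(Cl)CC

The longest carbon chain that includes the –OH group has 9 carbons, so the parent hydride is nonane.
The principal characteristic group is an alcohol (–OH), named with the suffix -ol.
The numbering direction is chosen so that numbering from this end puts the hydroxyl group at C-3 rather than C-7.
With this numbering: the hydroxyl at C-3; a chloro group at C-7; an ethyl group at C-4; a fluoro group at C-4.
Substituent prefixes are cited in alphabetical order (multiplying prefixes like di-/tri- are ignored for ordering).
The name is 7-chloro-4-ethyl-4-fluorononan-3-ol.

7-chloro-4-ethyl-4-fluorononan-3-ol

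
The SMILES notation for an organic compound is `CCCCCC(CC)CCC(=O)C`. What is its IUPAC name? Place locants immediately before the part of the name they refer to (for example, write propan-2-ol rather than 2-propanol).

5-ethyldecan-2-one

The longest carbon chain that includes the carbonyl has 10 carbons, so the parent hydride is decane.
The highest-priority functional group is a ketone (C=O on an internal carbon), so the name ends in -one.
Choose the numbering such that numbering from this end puts the carbonyl group at C-2 rather than C-9.
That gives the carbonyl at C-2; an ethyl group at C-5.
The name is 5-ethyldecan-2-one.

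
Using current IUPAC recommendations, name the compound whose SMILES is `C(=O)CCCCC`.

hexanal

The longest chain bearing the –CHO group is 6 carbons long (hexane).
An aldehyde (terminal –CHO) is the principal characteristic group, giving the suffix -al.
Choose the numbering such that the aldehyde carbon is C-1 by definition.
Assembling the pieces gives hexanal.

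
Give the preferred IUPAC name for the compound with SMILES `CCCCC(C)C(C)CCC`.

The longest carbon chain is 9 atoms: the parent is nonane.
The numbering direction is chosen so that the substituent locant set {4,5} is lower than {5,6} at the first point of difference.
This places methyl groups at C-4 and C-5.
Assembling the pieces gives 4,5-dimethylnonane.

4,5-dimethylnonane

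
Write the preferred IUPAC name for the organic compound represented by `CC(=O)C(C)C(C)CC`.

The longest carbon chain that includes the carbonyl has 6 carbons, so the parent hydride is hexane.
A ketone (C=O on an internal carbon) is the principal characteristic group, giving the suffix -one.
Choose the numbering such that numbering from this end puts the carbonyl group at C-2 rather than C-5.
That gives the carbonyl at C-2; methyl groups at C-3 and C-4.
The name is 3,4-dimethylhexan-2-one.

3,4-dimethylhexan-2-one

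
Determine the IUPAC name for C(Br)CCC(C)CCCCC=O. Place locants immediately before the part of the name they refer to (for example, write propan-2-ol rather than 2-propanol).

9-bromo-6-methylnonanal

Counting along the main chain through the –CHO group gives 9 carbons: the parent is nonane.
The principal characteristic group is an aldehyde (terminal –CHO), named with the suffix -al.
Choose the numbering such that the aldehyde carbon is C-1 by definition.
This places a bromo group at C-9; a methyl group at C-6.
Substituent prefixes are cited in alphabetical order (multiplying prefixes like di-/tri- are ignored for ordering).
Putting it together: 9-bromo-6-methylnonanal.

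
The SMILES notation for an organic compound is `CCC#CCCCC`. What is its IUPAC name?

The longest carbon chain that includes the multiple bond has 8 carbons, so the parent hydride is octane.
The chain contains a C≡C triple bond, so the unsaturation ending is -yne.
Choose the numbering such that numbering from this end puts the triple bond at C-3 rather than C-5.
This places the triple bond between C-3 and C-4.
The name is oct-3-yne.

oct-3-yne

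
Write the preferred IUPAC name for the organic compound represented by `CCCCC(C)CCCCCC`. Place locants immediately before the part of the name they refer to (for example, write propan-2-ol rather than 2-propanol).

The longest carbon chain is 11 atoms: the parent is undecane.
Choose the numbering such that the substituent locant set {5} is lower than {7} at the first point of difference.
With this numbering: a methyl group at C-5.
Putting it together: 5-methylundecane.

5-methylundecane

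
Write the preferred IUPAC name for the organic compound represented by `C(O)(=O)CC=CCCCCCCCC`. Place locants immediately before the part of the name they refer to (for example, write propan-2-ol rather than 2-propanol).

The longest carbon chain that includes the –COOH group and the multiple bond has 12 carbons, so the parent hydride is dodecane.
The highest-priority functional group is a carboxylic acid (terminal –COOH), so the name ends in -oic acid.
There is one C=C double bond, indicated by the ending -ene.
Choose the numbering such that the carboxylic acid carbon is C-1 by definition.
That gives the double bond between C-3 and C-4.
The name is dodec-3-enoic acid.

dodec-3-enoic acid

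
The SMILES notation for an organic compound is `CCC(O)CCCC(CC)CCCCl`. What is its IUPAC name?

10-chloro-7-ethyldecan-3-ol

The longest chain bearing the –OH group is 10 carbons long (decane).
The highest-priority functional group is an alcohol (–OH), so the name ends in -ol.
The numbering direction is chosen so that numbering from this end puts the hydroxyl group at C-3 rather than C-8.
This places the hydroxyl at C-3; a chloro group at C-10; an ethyl group at C-7.
The substituents are ordered alphabetically, ignoring any di-/tri- multipliers.
Putting it together: 10-chloro-7-ethyldecan-3-ol.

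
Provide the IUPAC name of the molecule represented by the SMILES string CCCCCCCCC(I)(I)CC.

3,3-diiodoundecane

The longest continuous carbon chain has 11 atoms, so the parent hydride is undecane.
The numbering direction is chosen so that the substituent locant set {3,3} is lower than {9,9} at the first point of difference.
That gives two iodo groups at C-3.
Putting it together: 3,3-diiodoundecane.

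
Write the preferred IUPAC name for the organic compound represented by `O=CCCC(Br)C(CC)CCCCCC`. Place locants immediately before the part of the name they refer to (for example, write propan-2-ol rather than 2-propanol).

4-bromo-5-ethylundecanal

The longest carbon chain that includes the –CHO group has 11 carbons, so the parent hydride is undecane.
The highest-priority functional group is an aldehyde (terminal –CHO), so the name ends in -al.
Number the chain so that the aldehyde carbon is C-1 by definition.
With this numbering: a bromo group at C-4; an ethyl group at C-5.
Prefixes are listed alphabetically: bromo, ethyl.
Assembling the pieces gives 4-bromo-5-ethylundecanal.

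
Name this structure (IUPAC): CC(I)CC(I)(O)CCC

The longest chain bearing the –OH group is 7 carbons long (heptane).
An alcohol (–OH) is the principal characteristic group, giving the suffix -ol.
The numbering direction is chosen so that the substituent locant set {2,4} is lower than {4,6} at the first point of difference.
This places the hydroxyl at C-4; iodo groups at C-2 and C-4.
The name is 2,4-diiodoheptan-4-ol.

2,4-diiodoheptan-4-ol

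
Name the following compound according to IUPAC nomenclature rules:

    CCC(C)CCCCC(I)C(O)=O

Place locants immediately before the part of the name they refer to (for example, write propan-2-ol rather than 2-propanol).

2-iodo-7-methylnonanoic acid

The longest carbon chain that includes the –COOH group has 9 carbons, so the parent hydride is nonane.
The highest-priority functional group is a carboxylic acid (terminal –COOH), so the name ends in -oic acid.
Choose the numbering such that the carboxylic acid carbon is C-1 by definition.
With this numbering: an iodo group at C-2; a methyl group at C-7.
Substituent prefixes are cited in alphabetical order (multiplying prefixes like di-/tri- are ignored for ordering).
Assembling the pieces gives 2-iodo-7-methylnonanoic acid.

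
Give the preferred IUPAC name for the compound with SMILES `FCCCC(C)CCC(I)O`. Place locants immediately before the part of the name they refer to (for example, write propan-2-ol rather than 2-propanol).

7-fluoro-1-iodo-4-methylheptan-1-ol

Counting along the main chain through the –OH group gives 7 carbons: the parent is heptane.
An alcohol (–OH) is the principal characteristic group, giving the suffix -ol.
The numbering direction is chosen so that numbering from this end puts the hydroxyl group at C-1 rather than C-7.
This places the hydroxyl at C-1; a fluoro group at C-7; an iodo group at C-1; a methyl group at C-4.
The substituents are ordered alphabetically, ignoring any di-/tri- multipliers.
The name is 7-fluoro-1-iodo-4-methylheptan-1-ol.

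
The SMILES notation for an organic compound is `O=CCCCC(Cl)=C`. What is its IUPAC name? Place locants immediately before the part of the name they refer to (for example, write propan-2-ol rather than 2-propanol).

The longest chain bearing the –CHO group and the multiple bond is 6 carbons long (hexane).
The principal characteristic group is an aldehyde (terminal –CHO), named with the suffix -al.
The chain contains a C=C double bond, so the unsaturation ending is -ene.
The numbering direction is chosen so that the aldehyde carbon is C-1 by definition.
That gives the double bond between C-5 and C-6; a chloro group at C-5.
The name is 5-chlorohex-5-enal.

5-chlorohex-5-enal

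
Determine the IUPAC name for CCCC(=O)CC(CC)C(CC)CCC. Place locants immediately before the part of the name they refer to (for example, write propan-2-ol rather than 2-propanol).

6,7-diethyldecan-4-one

The longest chain bearing the carbonyl is 10 carbons long (decane).
The highest-priority functional group is a ketone (C=O on an internal carbon), so the name ends in -one.
Number the chain so that numbering from this end puts the carbonyl group at C-4 rather than C-7.
That gives the carbonyl at C-4; ethyl groups at C-6 and C-7.
Putting it together: 6,7-diethyldecan-4-one.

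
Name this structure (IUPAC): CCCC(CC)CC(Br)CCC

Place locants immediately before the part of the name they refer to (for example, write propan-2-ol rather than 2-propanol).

The longest continuous carbon chain has 9 atoms, so the parent hydride is nonane.
Choose the numbering such that the locant sets are identical either way, so the alphabetically earlier bromo substituent takes the lower locant (4 rather than 6).
That gives a bromo group at C-4; an ethyl group at C-6.
Prefixes are listed alphabetically: bromo, ethyl.
The name is 4-bromo-6-ethylnonane.

4-bromo-6-ethylnonane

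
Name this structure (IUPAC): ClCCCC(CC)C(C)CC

The longest carbon chain is 7 atoms: the parent is heptane.
Choose the numbering such that the substituent locant set {1,4,5} is lower than {3,4,7} at the first point of difference.
This places a chloro group at C-1; an ethyl group at C-4; a methyl group at C-5.
The substituents are ordered alphabetically, ignoring any di-/tri- multipliers.
The name is 1-chloro-4-ethyl-5-methylheptane.

1-chloro-4-ethyl-5-methylheptane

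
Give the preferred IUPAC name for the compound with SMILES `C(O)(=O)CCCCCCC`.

Counting along the main chain through the –COOH group gives 8 carbons: the parent is octane.
The principal characteristic group is a carboxylic acid (terminal –COOH), named with the suffix -oic acid.
Number the chain so that the carboxylic acid carbon is C-1 by definition.
Putting it together: octanoic acid.

octanoic acid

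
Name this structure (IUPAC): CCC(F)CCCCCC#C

8-fluorodec-1-yne

Counting along the main chain through the multiple bond gives 10 carbons: the parent is decane.
There is one C≡C triple bond, indicated by the ending -yne.
Choose the numbering such that numbering from this end puts the triple bond at C-1 rather than C-9.
That gives the triple bond between C-1 and C-2; a fluoro group at C-8.
Putting it together: 8-fluorodec-1-yne.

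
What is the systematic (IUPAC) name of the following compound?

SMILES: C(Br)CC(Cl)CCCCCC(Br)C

The longest continuous carbon chain has 10 atoms, so the parent hydride is decane.
The numbering direction is chosen so that the substituent locant set {1,3,9} is lower than {2,8,10} at the first point of difference.
With this numbering: bromo groups at C-1 and C-9; a chloro group at C-3.
Substituent prefixes are cited in alphabetical order (multiplying prefixes like di-/tri- are ignored for ordering).
Assembling the pieces gives 1,9-dibromo-3-chlorodecane.

1,9-dibromo-3-chlorodecane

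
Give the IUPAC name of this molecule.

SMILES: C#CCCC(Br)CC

The longest chain bearing the multiple bond is 7 carbons long (heptane).
There is one C≡C triple bond, indicated by the ending -yne.
Number the chain so that numbering from this end puts the triple bond at C-1 rather than C-6.
That gives the triple bond between C-1 and C-2; a bromo group at C-5.
Putting it together: 5-bromohept-1-yne.

5-bromohept-1-yne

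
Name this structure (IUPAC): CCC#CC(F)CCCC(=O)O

The longest chain bearing the –COOH group and the multiple bond is 9 carbons long (nonane).
A carboxylic acid (terminal –COOH) is the principal characteristic group, giving the suffix -oic acid.
A C≡C triple bond in the chain gives the infix -yne-.
Choose the numbering such that the carboxylic acid carbon is C-1 by definition.
With this numbering: the triple bond between C-6 and C-7; a fluoro group at C-5.
The name is 5-fluoronon-6-ynoic acid.

5-fluoronon-6-ynoic acid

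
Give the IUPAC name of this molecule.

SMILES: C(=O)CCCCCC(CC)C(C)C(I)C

The longest chain bearing the –CHO group is 10 carbons long (decane).
The principal characteristic group is an aldehyde (terminal –CHO), named with the suffix -al.
Number the chain so that the aldehyde carbon is C-1 by definition.
This places an ethyl group at C-7; an iodo group at C-9; a methyl group at C-8.
Substituent prefixes are cited in alphabetical order (multiplying prefixes like di-/tri- are ignored for ordering).
The name is 7-ethyl-9-iodo-8-methyldecanal.

7-ethyl-9-iodo-8-methyldecanal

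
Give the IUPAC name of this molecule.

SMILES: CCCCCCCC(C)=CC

3-methyldec-2-ene

Counting along the main chain through the multiple bond gives 10 carbons: the parent is decane.
The chain contains a C=C double bond, so the unsaturation ending is -ene.
Choose the numbering such that numbering from this end puts the double bond at C-2 rather than C-8.
That gives the double bond between C-2 and C-3; a methyl group at C-3.
Assembling the pieces gives 3-methyldec-2-ene.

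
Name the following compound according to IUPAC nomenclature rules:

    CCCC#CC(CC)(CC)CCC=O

4,4-diethylnon-5-ynal

The longest chain bearing the –CHO group and the multiple bond is 9 carbons long (nonane).
The principal characteristic group is an aldehyde (terminal –CHO), named with the suffix -al.
There is one C≡C triple bond, indicated by the ending -yne.
Choose the numbering such that the aldehyde carbon is C-1 by definition.
This places the triple bond between C-5 and C-6; two ethyl groups at C-4.
The name is 4,4-diethylnon-5-ynal.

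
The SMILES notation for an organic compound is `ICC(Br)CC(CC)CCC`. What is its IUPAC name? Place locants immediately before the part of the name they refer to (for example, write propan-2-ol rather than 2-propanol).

The longest continuous carbon chain has 7 atoms, so the parent hydride is heptane.
Choose the numbering such that the substituent locant set {1,2,4} is lower than {4,6,7} at the first point of difference.
This places a bromo group at C-2; an ethyl group at C-4; an iodo group at C-1.
Prefixes are listed alphabetically: bromo, ethyl, iodo.
The name is 2-bromo-4-ethyl-1-iodoheptane.

2-bromo-4-ethyl-1-iodoheptane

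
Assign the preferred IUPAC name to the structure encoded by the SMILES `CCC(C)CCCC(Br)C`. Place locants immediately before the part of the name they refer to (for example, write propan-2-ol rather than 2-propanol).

The parent chain contains 8 carbons (octane).
The numbering direction is chosen so that the substituent locant set {2,6} is lower than {3,7} at the first point of difference.
This places a bromo group at C-2; a methyl group at C-6.
The substituents are ordered alphabetically, ignoring any di-/tri- multipliers.
The name is 2-bromo-6-methyloctane.

2-bromo-6-methyloctane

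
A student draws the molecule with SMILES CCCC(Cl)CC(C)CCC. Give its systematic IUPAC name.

The parent chain contains 9 carbons (nonane).
Choose the numbering such that the locant sets are identical either way, so the alphabetically earlier chloro substituent takes the lower locant (4 rather than 6).
With this numbering: a chloro group at C-4; a methyl group at C-6.
Substituent prefixes are cited in alphabetical order (multiplying prefixes like di-/tri- are ignored for ordering).
The name is 4-chloro-6-methylnonane.

4-chloro-6-methylnonane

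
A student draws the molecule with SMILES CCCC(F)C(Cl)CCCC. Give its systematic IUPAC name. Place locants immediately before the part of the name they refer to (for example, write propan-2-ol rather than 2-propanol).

The longest carbon chain is 9 atoms: the parent is nonane.
The numbering direction is chosen so that the substituent locant set {4,5} is lower than {5,6} at the first point of difference.
That gives a chloro group at C-5; a fluoro group at C-4.
The substituents are ordered alphabetically, ignoring any di-/tri- multipliers.
The name is 5-chloro-4-fluorononane.

5-chloro-4-fluorononane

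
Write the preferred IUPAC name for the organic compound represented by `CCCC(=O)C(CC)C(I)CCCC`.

The longest carbon chain that includes the carbonyl has 10 carbons, so the parent hydride is decane.
The principal characteristic group is a ketone (C=O on an internal carbon), named with the suffix -one.
The numbering direction is chosen so that numbering from this end puts the carbonyl group at C-4 rather than C-7.
That gives the carbonyl at C-4; an ethyl group at C-5; an iodo group at C-6.
The substituents are ordered alphabetically, ignoring any di-/tri- multipliers.
The name is 5-ethyl-6-iododecan-4-one.

5-ethyl-6-iododecan-4-one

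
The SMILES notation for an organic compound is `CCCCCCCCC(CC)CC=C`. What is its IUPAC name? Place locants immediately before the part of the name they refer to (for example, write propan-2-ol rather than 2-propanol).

4-ethyldodec-1-ene

Counting along the main chain through the multiple bond gives 12 carbons: the parent is dodecane.
A C=C double bond in the chain gives the infix -ene-.
Choose the numbering such that numbering from this end puts the double bond at C-1 rather than C-11.
That gives the double bond between C-1 and C-2; an ethyl group at C-4.
Putting it together: 4-ethyldodec-1-ene.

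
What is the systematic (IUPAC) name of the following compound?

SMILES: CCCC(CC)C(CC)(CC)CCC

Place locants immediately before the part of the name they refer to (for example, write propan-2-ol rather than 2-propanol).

4,4,5-triethyloctane

The longest carbon chain is 8 atoms: the parent is octane.
The numbering direction is chosen so that the substituent locant set {4,4,5} is lower than {4,5,5} at the first point of difference.
With this numbering: ethyl groups at C-4 (×2) and C-5.
The name is 4,4,5-triethyloctane.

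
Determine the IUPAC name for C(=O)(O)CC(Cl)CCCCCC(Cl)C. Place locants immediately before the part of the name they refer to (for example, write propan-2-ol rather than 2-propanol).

3,9-dichlorodecanoic acid

The longest chain bearing the –COOH group is 10 carbons long (decane).
The highest-priority functional group is a carboxylic acid (terminal –COOH), so the name ends in -oic acid.
Number the chain so that the carboxylic acid carbon is C-1 by definition.
With this numbering: chloro groups at C-3 and C-9.
Putting it together: 3,9-dichlorodecanoic acid.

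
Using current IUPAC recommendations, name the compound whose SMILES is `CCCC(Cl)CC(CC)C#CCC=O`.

Counting along the main chain through the –CHO group and the multiple bond gives 10 carbons: the parent is decane.
The highest-priority functional group is an aldehyde (terminal –CHO), so the name ends in -al.
There is one C≡C triple bond, indicated by the ending -yne.
The numbering direction is chosen so that the aldehyde carbon is C-1 by definition.
That gives the triple bond between C-3 and C-4; a chloro group at C-7; an ethyl group at C-5.
Substituent prefixes are cited in alphabetical order (multiplying prefixes like di-/tri- are ignored for ordering).
The name is 7-chloro-5-ethyldec-3-ynal.

7-chloro-5-ethyldec-3-ynal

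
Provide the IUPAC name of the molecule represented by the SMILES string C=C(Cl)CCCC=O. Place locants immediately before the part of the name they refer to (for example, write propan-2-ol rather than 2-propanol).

Counting along the main chain through the –CHO group and the multiple bond gives 6 carbons: the parent is hexane.
An aldehyde (terminal –CHO) is the principal characteristic group, giving the suffix -al.
The chain contains a C=C double bond, so the unsaturation ending is -ene.
Choose the numbering such that the aldehyde carbon is C-1 by definition.
This places the double bond between C-5 and C-6; a chloro group at C-5.
The name is 5-chlorohex-5-enal.

5-chlorohex-5-enal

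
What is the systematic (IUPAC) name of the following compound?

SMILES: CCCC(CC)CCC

The parent chain contains 7 carbons (heptane).
The molecule is symmetric, so either numbering direction gives the same locants.
That gives an ethyl group at C-4.
Putting it together: 4-ethylheptane.

4-ethylheptane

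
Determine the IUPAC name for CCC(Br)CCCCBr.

1,5-dibromoheptane

The longest carbon chain is 7 atoms: the parent is heptane.
Number the chain so that the substituent locant set {1,5} is lower than {3,7} at the first point of difference.
This places bromo groups at C-1 and C-5.
Assembling the pieces gives 1,5-dibromoheptane.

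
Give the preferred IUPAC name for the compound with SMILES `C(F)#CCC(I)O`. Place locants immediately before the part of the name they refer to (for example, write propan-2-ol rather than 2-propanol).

4-fluoro-1-iodobut-3-yn-1-ol

Counting along the main chain through the –OH group and the multiple bond gives 4 carbons: the parent is butane.
The principal characteristic group is an alcohol (–OH), named with the suffix -ol.
A C≡C triple bond in the chain gives the infix -yne-.
Number the chain so that numbering from this end puts the hydroxyl group at C-1 rather than C-4.
This places the hydroxyl at C-1; the triple bond between C-3 and C-4; a fluoro group at C-4; an iodo group at C-1.
Substituent prefixes are cited in alphabetical order (multiplying prefixes like di-/tri- are ignored for ordering).
The name is 4-fluoro-1-iodobut-3-yn-1-ol.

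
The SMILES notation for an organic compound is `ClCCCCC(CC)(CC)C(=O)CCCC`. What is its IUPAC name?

Counting along the main chain through the carbonyl gives 10 carbons: the parent is decane.
The highest-priority functional group is a ketone (C=O on an internal carbon), so the name ends in -one.
Choose the numbering such that numbering from this end puts the carbonyl group at C-5 rather than C-6.
This places the carbonyl at C-5; a chloro group at C-10; two ethyl groups at C-6.
Substituent prefixes are cited in alphabetical order (multiplying prefixes like di-/tri- are ignored for ordering).
Putting it together: 10-chloro-6,6-diethyldecan-5-one.

10-chloro-6,6-diethyldecan-5-one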